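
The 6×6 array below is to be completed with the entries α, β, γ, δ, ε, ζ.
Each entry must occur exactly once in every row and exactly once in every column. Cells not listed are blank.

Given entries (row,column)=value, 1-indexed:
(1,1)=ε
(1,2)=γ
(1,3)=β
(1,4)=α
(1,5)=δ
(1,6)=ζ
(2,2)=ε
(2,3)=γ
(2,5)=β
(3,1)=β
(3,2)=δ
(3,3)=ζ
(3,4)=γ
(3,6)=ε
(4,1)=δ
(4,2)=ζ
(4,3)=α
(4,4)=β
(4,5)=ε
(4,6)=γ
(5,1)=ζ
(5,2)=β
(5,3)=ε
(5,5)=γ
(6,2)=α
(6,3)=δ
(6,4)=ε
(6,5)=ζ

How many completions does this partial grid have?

Row 2, column 1: eliminating its row and column leaves {α}.
Row 2, column 4: eliminating its row and column leaves {δ, ζ}.
Row 2, column 6: eliminating its row and column leaves {α, δ}.
Row 3, column 5: eliminating its row and column leaves {α}.
Row 5, column 4: eliminating its row and column leaves {δ}.
Row 5, column 6: eliminating its row and column leaves {α, δ}.
Row 6, column 1: eliminating its row and column leaves {γ}.
Row 6, column 6: eliminating its row and column leaves {β}.
Only one assignment across all blanks avoids any row or column repeat, giving 1 completion.

1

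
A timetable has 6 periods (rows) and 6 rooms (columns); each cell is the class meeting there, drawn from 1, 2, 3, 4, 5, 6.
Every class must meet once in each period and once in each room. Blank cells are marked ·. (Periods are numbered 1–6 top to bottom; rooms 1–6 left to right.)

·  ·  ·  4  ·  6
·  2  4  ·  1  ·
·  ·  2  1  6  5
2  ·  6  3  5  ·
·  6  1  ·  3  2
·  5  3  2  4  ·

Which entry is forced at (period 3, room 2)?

Period 1, room 3: period 1 has {4, 6} and room 3 has {1, 2, 3, 4, 6}, leaving only 5.
Period 1, room 5: period 1 has {4, 5, 6} and room 5 has {1, 3, 4, 5, 6}, leaving only 2.
Period 2, room 6: period 2 has {1, 2, 4} and room 6 has {2, 5, 6}, leaving only 3.
Period 5, room 4: period 5 has {1, 2, 3, 6} and room 4 has {1, 2, 3, 4}, leaving only 5.
Period 2, room 4: period 2 has {1, 2, 3, 4} and room 4 has {1, 2, 3, 4, 5}, leaving only 6.
Period 2, room 1: period 2 has {1, 2, 3, 4, 6} and room 1 has {2}, leaving only 5.
Period 5, room 1: period 5 has {1, 2, 3, 5, 6} and room 1 has {2, 5}, leaving only 4.
Period 3, room 1: period 3 has {1, 2, 5, 6} and room 1 has {2, 4, 5}, leaving only 3.
Period 3 already has {1, 2, 3, 5, 6} and room 2 already has {2, 5, 6}, so period 3, room 2 must be 4.

4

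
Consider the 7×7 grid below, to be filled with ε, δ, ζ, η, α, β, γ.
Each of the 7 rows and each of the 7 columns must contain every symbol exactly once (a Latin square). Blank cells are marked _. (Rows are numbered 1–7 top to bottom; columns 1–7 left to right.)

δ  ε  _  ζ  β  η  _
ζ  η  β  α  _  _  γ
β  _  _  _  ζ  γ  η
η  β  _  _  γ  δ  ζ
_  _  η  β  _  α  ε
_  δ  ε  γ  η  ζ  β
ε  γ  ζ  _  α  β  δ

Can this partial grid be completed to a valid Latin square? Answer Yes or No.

No

Row 1, column 7: row 1 has {ε, δ, ζ, η, β} and column 7 has {ε, δ, ζ, η, β, γ}, so it must be α.
Row 1, column 3: row 1 has {ε, δ, ζ, η, α, β} and column 3 has {ε, ζ, η, β}, so it must be γ.
Row 2, column 6: row 2 has {ζ, η, α, β, γ} and column 6 has {δ, ζ, η, α, β, γ}, so it must be ε.
Row 2, column 5: row 2 has {ε, ζ, η, α, β, γ} and column 5 has {ζ, η, α, β, γ}, so it must be δ.
Now row 5, column 5: row 5 together with column 5 already contain {ε, δ, ζ, η, α, β, γ} — every symbol — so nothing can go there. The grid has no valid completion.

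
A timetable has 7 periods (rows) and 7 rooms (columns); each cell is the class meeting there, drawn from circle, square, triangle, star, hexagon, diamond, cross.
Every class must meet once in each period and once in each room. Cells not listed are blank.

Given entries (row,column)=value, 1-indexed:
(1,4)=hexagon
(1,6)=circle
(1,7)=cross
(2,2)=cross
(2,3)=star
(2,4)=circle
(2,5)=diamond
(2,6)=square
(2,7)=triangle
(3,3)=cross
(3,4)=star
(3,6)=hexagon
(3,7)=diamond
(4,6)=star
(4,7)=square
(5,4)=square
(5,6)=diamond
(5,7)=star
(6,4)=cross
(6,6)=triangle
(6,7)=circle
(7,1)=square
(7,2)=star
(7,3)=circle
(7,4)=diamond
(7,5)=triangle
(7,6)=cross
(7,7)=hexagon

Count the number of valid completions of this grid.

Period 1, room 1: eliminating its period and room leaves {triangle, star, diamond}.
Period 1, room 2: eliminating its period and room leaves {square, triangle, diamond}.
Period 1, room 3: eliminating its period and room leaves {square, triangle, diamond}.
Period 1, room 5: eliminating its period and room leaves {square, star}.
Period 2, room 1: eliminating its period and room leaves {hexagon}.
Period 3, room 1: eliminating its period and room leaves {circle, triangle}.
Period 3, room 2: eliminating its period and room leaves {circle, square, triangle}.
Period 3, room 5: eliminating its period and room leaves {circle, square}.
Period 4, room 1: eliminating its period and room leaves {circle, triangle, hexagon, diamond, cross}.
Period 4, room 2: eliminating its period and room leaves {circle, triangle, hexagon, diamond}.
Period 4, room 3: eliminating its period and room leaves {triangle, hexagon, diamond}.
Period 4, room 4: eliminating its period and room leaves {triangle}.
Period 4, room 5: eliminating its period and room leaves {circle, hexagon, cross}.
Period 5, room 1: eliminating its period and room leaves {circle, triangle, hexagon, cross}.
Period 5, room 2: eliminating its period and room leaves {circle, triangle, hexagon}.
Period 5, room 3: eliminating its period and room leaves {triangle, hexagon}.
Period 5, room 5: eliminating its period and room leaves {circle, hexagon, cross}.
Period 6, room 1: eliminating its period and room leaves {star, hexagon, diamond}.
Period 6, room 2: eliminating its period and room leaves {square, hexagon, diamond}.
Period 6, room 3: eliminating its period and room leaves {square, hexagon, diamond}.
Period 6, room 5: eliminating its period and room leaves {square, star, hexagon}.
Enumerating the assignments across these blanks that avoid any period or room repeat gives 12 completions.

12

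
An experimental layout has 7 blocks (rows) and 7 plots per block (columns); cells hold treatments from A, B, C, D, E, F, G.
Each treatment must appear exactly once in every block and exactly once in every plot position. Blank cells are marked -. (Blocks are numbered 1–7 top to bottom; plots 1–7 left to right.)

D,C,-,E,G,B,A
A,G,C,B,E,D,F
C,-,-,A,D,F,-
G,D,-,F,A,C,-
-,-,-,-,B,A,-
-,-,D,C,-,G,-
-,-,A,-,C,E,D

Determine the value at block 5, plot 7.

C

Block 1, plot 3: block 1 has {A, B, C, D, E, G} and plot 3 has {A, C, D}, leaving only F.
Block 6, plot 5: block 6 has {C, D, G} and plot 5 has {A, B, C, D, E, G}, leaving only F.
Block 7, plot 4: block 7 has {A, C, D, E} and plot 4 has {A, B, C, E, F}, leaving only G.
Block 5, plot 4: block 5 has {A, B} and plot 4 has {A, B, C, E, F, G}, leaving only D.
Block 5, plot 7 is narrowed to {C, E, G}.
If it were E, then block 6, plot 7 would be left with no valid symbol.
If it were G, then block 6, plot 7 would be left with no valid symbol.
So block 5, plot 7 must be C.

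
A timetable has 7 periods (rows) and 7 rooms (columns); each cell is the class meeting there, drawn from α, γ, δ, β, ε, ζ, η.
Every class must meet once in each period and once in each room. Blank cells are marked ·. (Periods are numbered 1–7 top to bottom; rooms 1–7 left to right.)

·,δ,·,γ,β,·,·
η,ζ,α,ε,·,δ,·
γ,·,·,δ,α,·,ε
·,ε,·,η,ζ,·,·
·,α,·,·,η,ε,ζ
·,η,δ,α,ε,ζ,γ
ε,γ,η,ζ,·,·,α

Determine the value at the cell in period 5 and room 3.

γ

Period 1, room 7: period 1 has {γ, δ, β} and room 7 has {α, γ, ε, ζ}, leaving only η.
Period 1, room 6: period 1 has {γ, δ, β, η} and room 6 has {δ, ε, ζ}, leaving only α.
Period 1, room 1: period 1 has {α, γ, δ, β, η} and room 1 has {γ, ε, η}, leaving only ζ.
Period 1, room 3: period 1 has {α, γ, δ, β, ζ, η} and room 3 has {α, δ, η}, leaving only ε.
Period 2, room 5: period 2 has {α, δ, ε, ζ, η} and room 5 has {α, β, ε, ζ, η}, leaving only γ.
Period 2, room 7: period 2 has {α, γ, δ, ε, ζ, η} and room 7 has {α, γ, ε, ζ, η}, leaving only β.
Period 3, room 2: period 3 has {α, γ, δ, ε} and room 2 has {α, γ, δ, ε, ζ, η}, leaving only β.
Period 3, room 3: period 3 has {α, γ, δ, β, ε} and room 3 has {α, δ, ε, η}, leaving only ζ.
Period 3, room 6: period 3 has {α, γ, δ, β, ε, ζ} and room 6 has {α, δ, ε, ζ}, leaving only η.
Period 4, room 7: period 4 has {ε, ζ, η} and room 7 has {α, γ, β, ε, ζ, η}, leaving only δ.
Period 5, room 4: period 5 has {α, ε, ζ, η} and room 4 has {α, γ, δ, ε, ζ, η}, leaving only β.
Period 5 already has {α, β, ε, ζ, η} and room 3 already has {α, δ, ε, ζ, η}, so period 5, room 3 must be γ.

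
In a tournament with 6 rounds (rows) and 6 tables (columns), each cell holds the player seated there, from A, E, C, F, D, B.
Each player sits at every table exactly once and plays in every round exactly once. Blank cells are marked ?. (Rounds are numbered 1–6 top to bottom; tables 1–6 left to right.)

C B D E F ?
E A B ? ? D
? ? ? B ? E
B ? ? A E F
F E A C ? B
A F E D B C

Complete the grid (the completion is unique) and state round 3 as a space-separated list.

Round 3, table 1: round 3 has {E, B} and table 1 has {A, E, C, F, B}, leaving only D.
Round 3, table 2: round 3 has {E, D, B} and table 2 has {A, E, F, B}, leaving only C.
Round 3, table 3: round 3 has {E, C, D, B} and table 3 has {A, E, D, B}, leaving only F.
Round 3, table 5: round 3 has {E, C, F, D, B} and table 5 has {E, F, B}, leaving only A.
So round 3 reads: D C F B A E.

D C F B A E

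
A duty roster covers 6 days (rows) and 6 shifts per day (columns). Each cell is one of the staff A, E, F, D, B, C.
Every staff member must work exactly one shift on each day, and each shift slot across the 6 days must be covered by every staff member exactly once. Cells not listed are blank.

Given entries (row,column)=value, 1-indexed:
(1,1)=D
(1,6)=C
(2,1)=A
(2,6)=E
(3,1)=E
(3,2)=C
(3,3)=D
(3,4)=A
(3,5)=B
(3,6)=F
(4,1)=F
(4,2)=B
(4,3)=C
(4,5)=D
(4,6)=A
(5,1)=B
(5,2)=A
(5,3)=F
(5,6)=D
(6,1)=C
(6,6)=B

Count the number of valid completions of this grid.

3

Day 1, shift 2: eliminating its day and shift leaves {E, F}.
Day 1, shift 3: eliminating its day and shift leaves {A, E, B}.
Day 1, shift 4: eliminating its day and shift leaves {E, F, B}.
Day 1, shift 5: eliminating its day and shift leaves {A, E, F}.
Day 2, shift 2: eliminating its day and shift leaves {F, D}.
Day 2, shift 3: eliminating its day and shift leaves {B}.
Day 2, shift 4: eliminating its day and shift leaves {F, D, B, C}.
Day 2, shift 5: eliminating its day and shift leaves {F, C}.
Day 4, shift 4: eliminating its day and shift leaves {E}.
Day 5, shift 4: eliminating its day and shift leaves {E, C}.
Day 5, shift 5: eliminating its day and shift leaves {E, C}.
Day 6, shift 2: eliminating its day and shift leaves {E, F, D}.
Day 6, shift 3: eliminating its day and shift leaves {A, E}.
Day 6, shift 4: eliminating its day and shift leaves {E, F, D}.
Day 6, shift 5: eliminating its day and shift leaves {A, E, F}.
Enumerating the assignments across these blanks that avoid any day or shift repeat gives 3 completions.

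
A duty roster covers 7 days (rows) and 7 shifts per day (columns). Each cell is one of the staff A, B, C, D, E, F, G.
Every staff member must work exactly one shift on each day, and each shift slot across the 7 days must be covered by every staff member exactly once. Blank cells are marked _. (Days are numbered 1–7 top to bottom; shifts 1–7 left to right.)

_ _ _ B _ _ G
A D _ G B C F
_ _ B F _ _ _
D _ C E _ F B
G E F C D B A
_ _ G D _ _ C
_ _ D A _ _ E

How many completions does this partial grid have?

14

Day 1, shift 1: eliminating its day and shift leaves {C, E, F}.
Day 1, shift 2: eliminating its day and shift leaves {A, C, F}.
Day 1, shift 3: eliminating its day and shift leaves {A, E}.
Day 1, shift 5: eliminating its day and shift leaves {A, C, E, F}.
Day 1, shift 6: eliminating its day and shift leaves {A, D, E}.
Day 2, shift 3: eliminating its day and shift leaves {E}.
Day 3, shift 1: eliminating its day and shift leaves {C, E}.
Day 3, shift 2: eliminating its day and shift leaves {A, C, G}.
Day 3, shift 5: eliminating its day and shift leaves {A, C, E, G}.
Day 3, shift 6: eliminating its day and shift leaves {A, D, E, G}.
Day 3, shift 7: eliminating its day and shift leaves {D}.
Day 4, shift 2: eliminating its day and shift leaves {A, G}.
Day 4, shift 5: eliminating its day and shift leaves {A, G}.
Day 6, shift 1: eliminating its day and shift leaves {B, E, F}.
Day 6, shift 2: eliminating its day and shift leaves {A, B, F}.
Day 6, shift 5: eliminating its day and shift leaves {A, E, F}.
Day 6, shift 6: eliminating its day and shift leaves {A, E}.
Day 7, shift 1: eliminating its day and shift leaves {B, C, F}.
Day 7, shift 2: eliminating its day and shift leaves {B, C, F, G}.
Day 7, shift 5: eliminating its day and shift leaves {C, F, G}.
Day 7, shift 6: eliminating its day and shift leaves {G}.
Enumerating the assignments across these blanks that avoid any day or shift repeat gives 14 completions.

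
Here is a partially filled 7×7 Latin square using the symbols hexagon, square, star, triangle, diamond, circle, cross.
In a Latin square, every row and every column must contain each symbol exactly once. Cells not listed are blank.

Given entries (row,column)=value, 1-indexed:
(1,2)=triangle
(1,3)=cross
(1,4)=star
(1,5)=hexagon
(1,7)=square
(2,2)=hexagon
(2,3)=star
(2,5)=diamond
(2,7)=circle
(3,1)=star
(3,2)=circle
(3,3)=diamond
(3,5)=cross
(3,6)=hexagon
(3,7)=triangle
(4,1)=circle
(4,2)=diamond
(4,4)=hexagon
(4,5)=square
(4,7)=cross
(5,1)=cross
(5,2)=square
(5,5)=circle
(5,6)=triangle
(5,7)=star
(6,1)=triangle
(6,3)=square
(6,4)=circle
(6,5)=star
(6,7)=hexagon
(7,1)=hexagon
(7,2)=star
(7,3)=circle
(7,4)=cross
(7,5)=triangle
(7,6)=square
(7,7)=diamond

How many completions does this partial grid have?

1

Row 1, column 1: eliminating its row and column leaves {diamond}.
Row 1, column 6: eliminating its row and column leaves {diamond, circle}.
Row 2, column 1: eliminating its row and column leaves {square}.
Row 2, column 4: eliminating its row and column leaves {square, triangle}.
Row 2, column 6: eliminating its row and column leaves {cross}.
Row 3, column 4: eliminating its row and column leaves {square}.
Row 4, column 3: eliminating its row and column leaves {triangle}.
Row 4, column 6: eliminating its row and column leaves {star}.
Row 5, column 3: eliminating its row and column leaves {hexagon}.
Row 5, column 4: eliminating its row and column leaves {diamond}.
Row 6, column 2: eliminating its row and column leaves {cross}.
Row 6, column 6: eliminating its row and column leaves {diamond, cross}.
Only one assignment across all blanks avoids any row or column repeat, giving 1 completion.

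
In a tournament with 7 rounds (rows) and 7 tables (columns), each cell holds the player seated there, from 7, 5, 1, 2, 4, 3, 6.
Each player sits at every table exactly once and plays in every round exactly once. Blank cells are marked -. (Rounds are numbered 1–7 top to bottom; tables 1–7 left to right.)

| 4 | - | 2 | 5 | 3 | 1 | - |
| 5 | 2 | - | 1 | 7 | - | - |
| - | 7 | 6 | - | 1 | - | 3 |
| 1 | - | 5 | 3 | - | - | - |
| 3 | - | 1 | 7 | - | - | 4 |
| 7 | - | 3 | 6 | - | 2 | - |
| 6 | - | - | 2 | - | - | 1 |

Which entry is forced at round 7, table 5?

5

Round 1, table 2: round 1 has {5, 1, 2, 4, 3} and table 2 has {7, 2}, leaving only 6.
Round 1, table 7: round 1 has {5, 1, 2, 4, 3, 6} and table 7 has {1, 4, 3}, leaving only 7.
Round 2, table 3: round 2 has {7, 5, 1, 2} and table 3 has {5, 1, 2, 3, 6}, leaving only 4.
Round 2, table 7: round 2 has {7, 5, 1, 2, 4} and table 7 has {7, 1, 4, 3}, leaving only 6.
Round 2, table 6: round 2 has {7, 5, 1, 2, 4, 6} and table 6 has {1, 2}, leaving only 3.
Round 3, table 1: round 3 has {7, 1, 3, 6} and table 1 has {7, 5, 1, 4, 3, 6}, leaving only 2.
Round 3, table 4: round 3 has {7, 1, 2, 3, 6} and table 4 has {7, 5, 1, 2, 3, 6}, leaving only 4.
Round 3, table 6: round 3 has {7, 1, 2, 4, 3, 6} and table 6 has {1, 2, 3}, leaving only 5.
Round 4, table 2: round 4 has {5, 1, 3} and table 2 has {7, 2, 6}, leaving only 4.
Round 4, table 7: round 4 has {5, 1, 4, 3} and table 7 has {7, 1, 4, 3, 6}, leaving only 2.
Round 4, table 5: round 4 has {5, 1, 2, 4, 3} and table 5 has {7, 1, 3}, leaving only 6.
Round 4, table 6: round 4 has {5, 1, 2, 4, 3, 6} and table 6 has {5, 1, 2, 3}, leaving only 7.
Round 5, table 2: round 5 has {7, 1, 4, 3} and table 2 has {7, 2, 4, 6}, leaving only 5.
Round 5, table 5: round 5 has {7, 5, 1, 4, 3} and table 5 has {7, 1, 3, 6}, leaving only 2.
Round 5, table 6: round 5 has {7, 5, 1, 2, 4, 3} and table 6 has {7, 5, 1, 2, 3}, leaving only 6.
Round 6, table 2: round 6 has {7, 2, 3, 6} and table 2 has {7, 5, 2, 4, 6}, leaving only 1.
Round 6, table 7: round 6 has {7, 1, 2, 3, 6} and table 7 has {7, 1, 2, 4, 3, 6}, leaving only 5.
Round 6, table 5: round 6 has {7, 5, 1, 2, 3, 6} and table 5 has {7, 1, 2, 3, 6}, leaving only 4.
Round 7 already has {1, 2, 6} and table 5 already has {7, 1, 2, 4, 3, 6}, so round 7, table 5 must be 5.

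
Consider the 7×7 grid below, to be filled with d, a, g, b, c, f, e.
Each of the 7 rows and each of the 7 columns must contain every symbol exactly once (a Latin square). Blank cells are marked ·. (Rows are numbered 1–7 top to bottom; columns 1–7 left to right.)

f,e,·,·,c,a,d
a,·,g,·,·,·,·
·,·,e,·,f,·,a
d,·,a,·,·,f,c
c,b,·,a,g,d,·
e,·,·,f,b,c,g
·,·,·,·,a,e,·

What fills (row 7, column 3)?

c

Row 1, column 3: row 1 has {d, a, c, f, e} and column 3 has {a, g, e}, leaving only b.
Row 1, column 4: row 1 has {d, a, b, c, f, e} and column 4 has {a, f}, leaving only g.
Row 2, column 6: row 2 has {a, g} and column 6 has {d, a, c, f, e}, leaving only b.
Row 3, column 6: row 3 has {a, f, e} and column 6 has {d, a, b, c, f, e}, leaving only g.
Row 3, column 1: row 3 has {a, g, f, e} and column 1 has {d, a, c, f, e}, leaving only b.
Row 4, column 2: row 4 has {d, a, c, f} and column 2 has {b, e}, leaving only g.
Row 4, column 5: row 4 has {d, a, g, c, f} and column 5 has {a, g, b, c, f}, leaving only e.
Row 2, column 5: row 2 has {a, g, b} and column 5 has {a, g, b, c, f, e}, leaving only d.
Row 4, column 4: row 4 has {d, a, g, c, f, e} and column 4 has {a, g, f}, leaving only b.
Row 5, column 3: row 5 has {d, a, g, b, c} and column 3 has {a, g, b, e}, leaving only f.
Row 5, column 7: row 5 has {d, a, g, b, c, f} and column 7 has {d, a, g, c}, leaving only e.
Row 2, column 7: row 2 has {d, a, g, b} and column 7 has {d, a, g, c, e}, leaving only f.
Row 2, column 2: row 2 has {d, a, g, b, f} and column 2 has {g, b, e}, leaving only c.
Row 2, column 4: row 2 has {d, a, g, b, c, f} and column 4 has {a, g, b, f}, leaving only e.
Row 3, column 2: row 3 has {a, g, b, f, e} and column 2 has {g, b, c, e}, leaving only d.
Row 3, column 4: row 3 has {d, a, g, b, f, e} and column 4 has {a, g, b, f, e}, leaving only c.
Row 6, column 2: row 6 has {g, b, c, f, e} and column 2 has {d, g, b, c, e}, leaving only a.
Row 6, column 3: row 6 has {a, g, b, c, f, e} and column 3 has {a, g, b, f, e}, leaving only d.
Row 7 already has {a, e} and column 3 already has {d, a, g, b, f, e}, so row 7, column 3 must be c.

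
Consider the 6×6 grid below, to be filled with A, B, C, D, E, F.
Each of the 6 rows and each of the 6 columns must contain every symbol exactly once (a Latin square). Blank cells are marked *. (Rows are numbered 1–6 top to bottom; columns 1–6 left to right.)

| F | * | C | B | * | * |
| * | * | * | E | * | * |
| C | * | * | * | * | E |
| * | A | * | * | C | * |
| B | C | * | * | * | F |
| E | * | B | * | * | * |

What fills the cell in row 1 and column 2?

E

Row 4, column 1: row 4 has {A, C} and column 1 has {B, C, E, F}, leaving only D.
Row 2, column 1: row 2 has {E} and column 1 has {B, C, D, E, F}, leaving only A.
Row 4, column 4: row 4 has {A, C, D} and column 4 has {B, E}, leaving only F.
Row 4, column 3: row 4 has {A, C, D, F} and column 3 has {B, C}, leaving only E.
Row 4, column 6: row 4 has {A, C, D, E, F} and column 6 has {E, F}, leaving only B.
Row 1, column 2 is narrowed to {D, E}.
If it were D, then row 3, column 2 would be left with no valid symbol.
So row 1, column 2 must be E.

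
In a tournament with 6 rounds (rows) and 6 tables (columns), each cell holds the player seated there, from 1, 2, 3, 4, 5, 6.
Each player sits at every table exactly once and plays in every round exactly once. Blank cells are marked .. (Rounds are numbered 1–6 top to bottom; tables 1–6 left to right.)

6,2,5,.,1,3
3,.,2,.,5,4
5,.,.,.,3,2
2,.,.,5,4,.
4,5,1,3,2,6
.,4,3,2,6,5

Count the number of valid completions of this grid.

2

Round 1, table 4: eliminating its round and table leaves {4}.
Round 2, table 2: eliminating its round and table leaves {1, 6}.
Round 2, table 4: eliminating its round and table leaves {1, 6}.
Round 3, table 2: eliminating its round and table leaves {1, 6}.
Round 3, table 3: eliminating its round and table leaves {4, 6}.
Round 3, table 4: eliminating its round and table leaves {1, 4, 6}.
Round 4, table 2: eliminating its round and table leaves {1, 3, 6}.
Round 4, table 3: eliminating its round and table leaves {6}.
Round 4, table 6: eliminating its round and table leaves {1}.
Round 6, table 1: eliminating its round and table leaves {1}.
Enumerating the assignments across these blanks that avoid any round or table repeat gives 2 completions.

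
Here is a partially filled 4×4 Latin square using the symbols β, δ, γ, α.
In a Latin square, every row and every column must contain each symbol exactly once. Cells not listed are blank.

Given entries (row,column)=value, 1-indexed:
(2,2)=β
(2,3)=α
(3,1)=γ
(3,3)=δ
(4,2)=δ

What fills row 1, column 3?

β

Row 2, column 1: row 2 has {β, α} and column 1 has {γ}, leaving only δ.
Row 2, column 4: row 2 has {β, δ, α} and column 4 has {}, leaving only γ.
Row 3, column 2: row 3 has {δ, γ} and column 2 has {β, δ}, leaving only α.
Row 1, column 2: row 1 has {} and column 2 has {β, δ, α}, leaving only γ.
Row 1 already has {γ} and column 3 already has {δ, α}, so row 1, column 3 must be β.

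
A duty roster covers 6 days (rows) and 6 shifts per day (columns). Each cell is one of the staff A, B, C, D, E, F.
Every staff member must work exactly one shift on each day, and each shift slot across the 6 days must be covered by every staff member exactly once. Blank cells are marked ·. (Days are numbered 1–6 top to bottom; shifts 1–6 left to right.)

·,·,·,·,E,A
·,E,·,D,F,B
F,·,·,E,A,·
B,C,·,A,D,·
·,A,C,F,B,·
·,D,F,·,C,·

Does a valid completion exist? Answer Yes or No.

No day or shift among the givens repeats a symbol, and propagating forced cells runs into no contradiction.
One valid completion exists (for instance, D F B C E A / C E A D F B / F B D E A C / B C E A D F / E A C F B D / A D F B C E).

Yes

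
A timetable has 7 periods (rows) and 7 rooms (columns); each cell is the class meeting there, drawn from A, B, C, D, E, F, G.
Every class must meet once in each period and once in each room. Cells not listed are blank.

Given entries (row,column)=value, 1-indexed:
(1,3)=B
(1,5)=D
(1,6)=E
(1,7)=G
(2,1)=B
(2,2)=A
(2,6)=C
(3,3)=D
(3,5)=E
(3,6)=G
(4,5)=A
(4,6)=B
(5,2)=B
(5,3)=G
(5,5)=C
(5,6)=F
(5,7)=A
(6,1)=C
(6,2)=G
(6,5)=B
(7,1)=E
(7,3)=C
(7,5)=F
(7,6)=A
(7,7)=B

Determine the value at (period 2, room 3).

Period 2, room 5: period 2 has {A, B, C} and room 5 has {A, B, C, D, E, F}, leaving only G.
Period 5, room 1: period 5 has {A, B, C, F, G} and room 1 has {B, C, E}, leaving only D.
Period 5, room 4: period 5 has {A, B, C, D, F, G} and room 4 has {}, leaving only E.
Period 6, room 6: period 6 has {B, C, G} and room 6 has {A, B, C, E, F, G}, leaving only D.
Period 7, room 2: period 7 has {A, B, C, E, F} and room 2 has {A, B, G}, leaving only D.
Period 7, room 4: period 7 has {A, B, C, D, E, F} and room 4 has {E}, leaving only G.
Period 2, room 3 is narrowed to {E, F}.
If it were F, then period 6, room 7 would be left with no valid symbol.
So period 2, room 3 must be E.

E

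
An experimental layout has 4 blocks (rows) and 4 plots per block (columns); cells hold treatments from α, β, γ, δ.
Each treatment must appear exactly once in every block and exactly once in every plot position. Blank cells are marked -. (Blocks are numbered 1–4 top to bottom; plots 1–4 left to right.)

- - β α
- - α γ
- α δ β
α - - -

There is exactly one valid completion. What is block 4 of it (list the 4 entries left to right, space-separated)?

α β γ δ

Block 4, plot 3: block 4 has {α} and plot 3 has {α, β, δ}, leaving only γ.
Block 4, plot 4: block 4 has {α, γ} and plot 4 has {α, β, γ}, leaving only δ.
Block 4, plot 2: block 4 has {α, γ, δ} and plot 2 has {α}, leaving only β.
So block 4 reads: α β γ δ.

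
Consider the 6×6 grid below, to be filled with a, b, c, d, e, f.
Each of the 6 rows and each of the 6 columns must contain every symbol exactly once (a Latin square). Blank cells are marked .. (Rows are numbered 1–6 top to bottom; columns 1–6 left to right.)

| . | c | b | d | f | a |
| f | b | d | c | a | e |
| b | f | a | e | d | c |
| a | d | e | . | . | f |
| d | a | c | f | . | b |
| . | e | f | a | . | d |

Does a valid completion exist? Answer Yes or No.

No row or column among the givens repeats a symbol, and propagating forced cells runs into no contradiction.
One valid completion exists (for instance, e c b d f a / f b d c a e / b f a e d c / a d e b c f / d a c f e b / c e f a b d).

Yes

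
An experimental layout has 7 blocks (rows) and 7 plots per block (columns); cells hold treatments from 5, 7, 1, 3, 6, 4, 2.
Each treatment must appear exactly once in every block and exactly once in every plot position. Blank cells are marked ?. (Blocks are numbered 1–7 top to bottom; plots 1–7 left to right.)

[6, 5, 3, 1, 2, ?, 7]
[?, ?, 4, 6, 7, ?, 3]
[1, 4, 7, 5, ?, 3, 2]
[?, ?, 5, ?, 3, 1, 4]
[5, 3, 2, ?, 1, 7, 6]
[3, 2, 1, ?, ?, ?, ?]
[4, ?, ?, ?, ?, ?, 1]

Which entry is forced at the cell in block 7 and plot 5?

5

Block 1, plot 6: block 1 has {5, 7, 1, 3, 6, 2} and plot 6 has {7, 1, 3}, leaving only 4.
Block 2, plot 1: block 2 has {7, 3, 6, 4} and plot 1 has {5, 1, 3, 6, 4}, leaving only 2.
Block 2, plot 2: block 2 has {7, 3, 6, 4, 2} and plot 2 has {5, 3, 4, 2}, leaving only 1.
Block 2, plot 6: block 2 has {7, 1, 3, 6, 4, 2} and plot 6 has {7, 1, 3, 4}, leaving only 5.
Block 3, plot 5: block 3 has {5, 7, 1, 3, 4, 2} and plot 5 has {7, 1, 3, 2}, leaving only 6.
Block 7 already has {1, 4} and plot 5 already has {7, 1, 3, 6, 2}, so block 7, plot 5 must be 5.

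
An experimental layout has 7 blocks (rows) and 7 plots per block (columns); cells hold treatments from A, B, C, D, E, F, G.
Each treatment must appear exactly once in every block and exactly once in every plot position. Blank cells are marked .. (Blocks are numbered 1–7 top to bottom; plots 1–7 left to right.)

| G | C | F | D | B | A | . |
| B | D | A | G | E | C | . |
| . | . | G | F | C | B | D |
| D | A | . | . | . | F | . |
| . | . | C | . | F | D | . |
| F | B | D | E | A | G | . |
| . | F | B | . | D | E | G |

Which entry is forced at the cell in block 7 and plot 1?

C

Block 1, plot 7: block 1 has {A, B, C, D, F, G} and plot 7 has {D, G}, leaving only E.
Block 2, plot 7: block 2 has {A, B, C, D, E, G} and plot 7 has {D, E, G}, leaving only F.
Block 3, plot 2: block 3 has {B, C, D, F, G} and plot 2 has {A, B, C, D, F}, leaving only E.
Block 3, plot 1: block 3 has {B, C, D, E, F, G} and plot 1 has {B, D, F, G}, leaving only A.
Block 7 already has {B, D, E, F, G} and plot 1 already has {A, B, D, F, G}, so block 7, plot 1 must be C.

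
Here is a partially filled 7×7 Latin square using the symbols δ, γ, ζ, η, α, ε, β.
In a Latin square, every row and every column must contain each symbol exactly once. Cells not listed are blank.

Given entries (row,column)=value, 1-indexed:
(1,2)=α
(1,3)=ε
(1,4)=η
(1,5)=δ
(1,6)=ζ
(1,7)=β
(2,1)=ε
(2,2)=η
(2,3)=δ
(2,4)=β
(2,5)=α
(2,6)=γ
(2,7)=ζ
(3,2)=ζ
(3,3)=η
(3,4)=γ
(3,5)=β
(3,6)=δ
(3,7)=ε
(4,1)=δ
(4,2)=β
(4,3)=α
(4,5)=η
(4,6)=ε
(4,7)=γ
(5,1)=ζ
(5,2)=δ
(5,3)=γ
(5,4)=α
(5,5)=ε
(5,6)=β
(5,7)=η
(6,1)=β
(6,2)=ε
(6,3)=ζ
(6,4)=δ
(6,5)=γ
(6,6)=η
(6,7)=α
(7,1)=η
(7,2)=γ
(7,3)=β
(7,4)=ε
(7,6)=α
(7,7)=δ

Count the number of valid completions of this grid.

Row 1, column 1: eliminating its row and column leaves {γ}.
Row 3, column 1: eliminating its row and column leaves {α}.
Row 4, column 4: eliminating its row and column leaves {ζ}.
Row 7, column 5: eliminating its row and column leaves {ζ}.
Only one assignment across all blanks avoids any row or column repeat, giving 1 completion.

1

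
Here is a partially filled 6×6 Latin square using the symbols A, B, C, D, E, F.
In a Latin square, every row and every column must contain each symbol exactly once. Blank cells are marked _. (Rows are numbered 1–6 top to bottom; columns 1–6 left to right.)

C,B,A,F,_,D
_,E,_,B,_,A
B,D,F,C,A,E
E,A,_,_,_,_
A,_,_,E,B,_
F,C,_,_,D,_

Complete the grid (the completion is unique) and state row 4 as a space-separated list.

E A B D C F

Row 4, column 4: row 4 has {A, E} and column 4 has {B, C, E, F}, leaving only D.
Row 1, column 5: row 1 has {A, B, C, D, F} and column 5 has {A, B, D}, leaving only E.
Row 2, column 1: row 2 has {A, B, E} and column 1 has {A, B, C, E, F}, leaving only D.
Row 2, column 3: row 2 has {A, B, D, E} and column 3 has {A, F}, leaving only C.
Row 4, column 3: row 4 has {A, D, E} and column 3 has {A, C, F}, leaving only B.
Row 2, column 5: row 2 has {A, B, C, D, E} and column 5 has {A, B, D, E}, leaving only F.
Row 4, column 5: row 4 has {A, B, D, E} and column 5 has {A, B, D, E, F}, leaving only C.
Row 4, column 6: row 4 has {A, B, C, D, E} and column 6 has {A, D, E}, leaving only F.
So row 4 reads: E A B D C F.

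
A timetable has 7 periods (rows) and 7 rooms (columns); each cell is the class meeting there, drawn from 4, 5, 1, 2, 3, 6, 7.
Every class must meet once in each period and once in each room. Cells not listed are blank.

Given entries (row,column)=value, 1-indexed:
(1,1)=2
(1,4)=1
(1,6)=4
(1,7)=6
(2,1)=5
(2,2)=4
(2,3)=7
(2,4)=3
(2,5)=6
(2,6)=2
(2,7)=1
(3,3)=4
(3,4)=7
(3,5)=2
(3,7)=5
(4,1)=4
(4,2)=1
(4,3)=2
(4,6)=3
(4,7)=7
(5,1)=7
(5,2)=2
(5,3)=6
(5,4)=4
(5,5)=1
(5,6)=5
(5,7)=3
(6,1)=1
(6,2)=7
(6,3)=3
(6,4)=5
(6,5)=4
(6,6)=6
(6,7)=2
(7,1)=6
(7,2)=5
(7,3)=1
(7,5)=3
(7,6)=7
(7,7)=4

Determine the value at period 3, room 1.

3

Period 3 already has {4, 5, 2, 7} and room 1 already has {4, 5, 1, 2, 6, 7}, so period 3, room 1 must be 3.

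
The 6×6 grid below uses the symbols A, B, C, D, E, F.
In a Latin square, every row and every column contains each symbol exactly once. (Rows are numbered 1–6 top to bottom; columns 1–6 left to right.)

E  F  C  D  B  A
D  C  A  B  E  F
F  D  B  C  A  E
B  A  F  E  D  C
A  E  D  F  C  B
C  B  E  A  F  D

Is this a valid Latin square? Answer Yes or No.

Yes

Each row is a permutation of the 6 symbols, and so is each column.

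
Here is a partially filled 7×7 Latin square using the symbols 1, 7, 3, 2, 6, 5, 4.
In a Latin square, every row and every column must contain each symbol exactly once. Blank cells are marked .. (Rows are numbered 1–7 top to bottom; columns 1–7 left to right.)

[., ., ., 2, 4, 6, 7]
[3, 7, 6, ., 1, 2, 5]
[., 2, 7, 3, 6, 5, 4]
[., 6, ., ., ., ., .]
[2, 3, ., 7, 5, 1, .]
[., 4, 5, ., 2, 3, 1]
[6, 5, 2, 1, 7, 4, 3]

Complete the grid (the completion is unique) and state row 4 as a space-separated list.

Row 4, column 5: row 4 has {6} and column 5 has {1, 7, 2, 6, 5, 4}, leaving only 3.
Row 4, column 6: row 4 has {3, 6} and column 6 has {1, 3, 2, 6, 5, 4}, leaving only 7.
Row 4, column 7: row 4 has {7, 3, 6} and column 7 has {1, 7, 3, 5, 4}, leaving only 2.
Row 1, column 2: row 1 has {7, 2, 6, 4} and column 2 has {7, 3, 2, 6, 5, 4}, leaving only 1.
Row 1, column 1: row 1 has {1, 7, 2, 6, 4} and column 1 has {3, 2, 6}, leaving only 5.
Row 1, column 3: row 1 has {1, 7, 2, 6, 5, 4} and column 3 has {7, 2, 6, 5}, leaving only 3.
Row 2, column 4: row 2 has {1, 7, 3, 2, 6, 5} and column 4 has {1, 7, 3, 2}, leaving only 4.
Row 4, column 4: row 4 has {7, 3, 2, 6} and column 4 has {1, 7, 3, 2, 4}, leaving only 5.
Row 3, column 1: row 3 has {7, 3, 2, 6, 5, 4} and column 1 has {3, 2, 6, 5}, leaving only 1.
Row 4, column 1: row 4 has {7, 3, 2, 6, 5} and column 1 has {1, 3, 2, 6, 5}, leaving only 4.
Row 4, column 3: row 4 has {7, 3, 2, 6, 5, 4} and column 3 has {7, 3, 2, 6, 5}, leaving only 1.
So row 4 reads: 4 6 1 5 3 7 2.

4 6 1 5 3 7 2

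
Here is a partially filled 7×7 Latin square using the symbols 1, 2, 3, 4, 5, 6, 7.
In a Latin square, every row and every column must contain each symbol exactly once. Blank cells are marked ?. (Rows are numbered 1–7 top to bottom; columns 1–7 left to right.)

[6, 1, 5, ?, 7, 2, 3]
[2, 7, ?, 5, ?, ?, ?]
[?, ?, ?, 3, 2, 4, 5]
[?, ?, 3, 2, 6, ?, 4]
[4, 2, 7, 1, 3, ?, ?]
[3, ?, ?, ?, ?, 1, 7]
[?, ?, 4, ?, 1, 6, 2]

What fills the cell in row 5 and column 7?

6

Row 5 already has {1, 2, 3, 4, 7} and column 7 already has {2, 3, 4, 5, 7}, so row 5, column 7 must be 6.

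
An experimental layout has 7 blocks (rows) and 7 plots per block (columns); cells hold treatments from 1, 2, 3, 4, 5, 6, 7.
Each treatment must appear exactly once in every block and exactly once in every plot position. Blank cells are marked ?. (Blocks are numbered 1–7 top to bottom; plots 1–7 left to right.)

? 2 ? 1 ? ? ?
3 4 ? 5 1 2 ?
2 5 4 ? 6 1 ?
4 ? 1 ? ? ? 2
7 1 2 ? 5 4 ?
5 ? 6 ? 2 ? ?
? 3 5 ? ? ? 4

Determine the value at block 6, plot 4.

4

Block 1, plot 1: block 1 has {1, 2} and plot 1 has {2, 3, 4, 5, 7}, leaving only 6.
Block 2, plot 3: block 2 has {1, 2, 3, 4, 5} and plot 3 has {1, 2, 4, 5, 6}, leaving only 7.
Block 1, plot 3: block 1 has {1, 2, 6} and plot 3 has {1, 2, 4, 5, 6, 7}, leaving only 3.
Block 2, plot 7: block 2 has {1, 2, 3, 4, 5, 7} and plot 7 has {2, 4}, leaving only 6.
Block 5, plot 7: block 5 has {1, 2, 4, 5, 7} and plot 7 has {2, 4, 6}, leaving only 3.
Block 3, plot 7: block 3 has {1, 2, 4, 5, 6} and plot 7 has {2, 3, 4, 6}, leaving only 7.
Block 1, plot 7: block 1 has {1, 2, 3, 6} and plot 7 has {2, 3, 4, 6, 7}, leaving only 5.
Block 1, plot 6: block 1 has {1, 2, 3, 5, 6} and plot 6 has {1, 2, 4}, leaving only 7.
Block 1, plot 5: block 1 has {1, 2, 3, 5, 6, 7} and plot 5 has {1, 2, 5, 6}, leaving only 4.
Block 3, plot 4: block 3 has {1, 2, 4, 5, 6, 7} and plot 4 has {1, 5}, leaving only 3.
Block 5, plot 4: block 5 has {1, 2, 3, 4, 5, 7} and plot 4 has {1, 3, 5}, leaving only 6.
Block 4, plot 4: block 4 has {1, 2, 4} and plot 4 has {1, 3, 5, 6}, leaving only 7.
Block 6 already has {2, 5, 6} and plot 4 already has {1, 3, 5, 6, 7}, so block 6, plot 4 must be 4.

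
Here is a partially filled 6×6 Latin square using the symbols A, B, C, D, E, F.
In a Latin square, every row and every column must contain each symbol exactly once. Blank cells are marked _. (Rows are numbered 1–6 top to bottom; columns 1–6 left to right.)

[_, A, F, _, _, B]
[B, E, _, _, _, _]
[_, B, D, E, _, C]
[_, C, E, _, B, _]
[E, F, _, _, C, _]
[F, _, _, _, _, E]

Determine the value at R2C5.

Row 3, column 1: row 3 has {B, C, D, E} and column 1 has {B, E, F}, leaving only A.
Row 3, column 5: row 3 has {A, B, C, D, E} and column 5 has {B, C}, leaving only F.
Row 4, column 1: row 4 has {B, C, E} and column 1 has {A, B, E, F}, leaving only D.
Row 1, column 1: row 1 has {A, B, F} and column 1 has {A, B, D, E, F}, leaving only C.
Row 1, column 4: row 1 has {A, B, C, F} and column 4 has {E}, leaving only D.
Row 1, column 5: row 1 has {A, B, C, D, F} and column 5 has {B, C, F}, leaving only E.
Row 6, column 2: row 6 has {E, F} and column 2 has {A, B, C, E, F}, leaving only D.
Row 6, column 5: row 6 has {D, E, F} and column 5 has {B, C, E, F}, leaving only A.
Row 2 already has {B, E} and column 5 already has {A, B, C, E, F}, so row 2, column 5 must be D.

D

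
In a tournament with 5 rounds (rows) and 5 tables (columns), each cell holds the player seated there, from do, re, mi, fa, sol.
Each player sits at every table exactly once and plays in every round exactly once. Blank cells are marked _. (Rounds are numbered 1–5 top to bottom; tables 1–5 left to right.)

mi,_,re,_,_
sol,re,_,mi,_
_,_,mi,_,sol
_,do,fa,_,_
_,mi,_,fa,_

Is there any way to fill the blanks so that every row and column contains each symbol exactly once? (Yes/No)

No

Round 2, table 3: round 2 has {re, mi, sol} and table 3 has {re, mi, fa}, so it must be do.
Round 2, table 5: round 2 has {do, re, mi, sol} and table 5 has {sol}, so it must be fa.
Round 1, table 5: round 1 has {re, mi} and table 5 has {fa, sol}, so it must be do.
Round 1, table 4: round 1 has {do, re, mi} and table 4 has {mi, fa}, so it must be sol.
Round 1, table 2: round 1 has {do, re, mi, sol} and table 2 has {do, re, mi}, so it must be fa.
Now round 3, table 2: round 3 together with table 2 already contain {do, re, mi, fa, sol} — every symbol — so nothing can go there. The grid has no valid completion.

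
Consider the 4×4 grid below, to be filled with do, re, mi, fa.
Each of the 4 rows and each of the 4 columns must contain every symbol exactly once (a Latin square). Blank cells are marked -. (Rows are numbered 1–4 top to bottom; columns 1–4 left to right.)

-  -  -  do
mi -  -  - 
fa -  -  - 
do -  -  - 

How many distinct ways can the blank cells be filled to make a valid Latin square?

8

Row 1, column 1: eliminating its row and column leaves {re}.
Row 1, column 2: eliminating its row and column leaves {re, mi, fa}.
Row 1, column 3: eliminating its row and column leaves {re, mi, fa}.
Row 2, column 2: eliminating its row and column leaves {do, re, fa}.
Row 2, column 3: eliminating its row and column leaves {do, re, fa}.
Row 2, column 4: eliminating its row and column leaves {re, fa}.
Row 3, column 2: eliminating its row and column leaves {do, re, mi}.
Row 3, column 3: eliminating its row and column leaves {do, re, mi}.
Row 3, column 4: eliminating its row and column leaves {re, mi}.
Row 4, column 2: eliminating its row and column leaves {re, mi, fa}.
Row 4, column 3: eliminating its row and column leaves {re, mi, fa}.
Row 4, column 4: eliminating its row and column leaves {re, mi, fa}.
Enumerating the assignments across these blanks that avoid any row or column repeat gives 8 completions.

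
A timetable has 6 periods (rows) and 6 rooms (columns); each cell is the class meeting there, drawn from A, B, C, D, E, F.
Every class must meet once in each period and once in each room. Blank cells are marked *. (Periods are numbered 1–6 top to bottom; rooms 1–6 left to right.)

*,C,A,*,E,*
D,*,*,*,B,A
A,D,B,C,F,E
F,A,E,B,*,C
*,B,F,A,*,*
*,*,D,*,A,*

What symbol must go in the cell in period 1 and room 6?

Period 1, room 1: period 1 has {A, C, E} and room 1 has {A, D, F}, leaving only B.
Period 2, room 3: period 2 has {A, B, D} and room 3 has {A, B, D, E, F}, leaving only C.
Period 4, room 5: period 4 has {A, B, C, E, F} and room 5 has {A, B, E, F}, leaving only D.
Period 5, room 5: period 5 has {A, B, F} and room 5 has {A, B, D, E, F}, leaving only C.
Period 5, room 1: period 5 has {A, B, C, F} and room 1 has {A, B, D, F}, leaving only E.
Period 5, room 6: period 5 has {A, B, C, E, F} and room 6 has {A, C, E}, leaving only D.
Period 1 already has {A, B, C, E} and room 6 already has {A, C, D, E}, so period 1, room 6 must be F.

F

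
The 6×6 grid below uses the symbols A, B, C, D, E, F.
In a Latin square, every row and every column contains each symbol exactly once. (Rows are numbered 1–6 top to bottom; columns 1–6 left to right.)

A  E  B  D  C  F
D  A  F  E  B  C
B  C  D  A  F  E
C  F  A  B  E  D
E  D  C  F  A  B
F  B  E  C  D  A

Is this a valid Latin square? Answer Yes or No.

Yes

Each row is a permutation of the 6 symbols, and so is each column.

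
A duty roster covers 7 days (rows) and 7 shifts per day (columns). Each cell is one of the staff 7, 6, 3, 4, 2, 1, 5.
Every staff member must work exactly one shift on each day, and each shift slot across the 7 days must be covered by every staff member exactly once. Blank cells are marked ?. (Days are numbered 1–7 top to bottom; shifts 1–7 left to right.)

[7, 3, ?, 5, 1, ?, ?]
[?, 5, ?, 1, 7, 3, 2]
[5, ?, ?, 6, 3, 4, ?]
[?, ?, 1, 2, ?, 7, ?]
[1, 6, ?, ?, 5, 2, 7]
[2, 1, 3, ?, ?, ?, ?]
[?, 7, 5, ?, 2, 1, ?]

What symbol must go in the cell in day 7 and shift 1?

6

Day 1, shift 6: day 1 has {7, 3, 1, 5} and shift 6 has {7, 3, 4, 2, 1}, leaving only 6.
Day 1, shift 7: day 1 has {7, 6, 3, 1, 5} and shift 7 has {7, 2}, leaving only 4.
Day 1, shift 3: day 1 has {7, 6, 3, 4, 1, 5} and shift 3 has {3, 1, 5}, leaving only 2.
Day 3, shift 2: day 3 has {6, 3, 4, 5} and shift 2 has {7, 6, 3, 1, 5}, leaving only 2.
Day 3, shift 3: day 3 has {6, 3, 4, 2, 5} and shift 3 has {3, 2, 1, 5}, leaving only 7.
Day 3, shift 7: day 3 has {7, 6, 3, 4, 2, 5} and shift 7 has {7, 4, 2}, leaving only 1.
Day 4, shift 2: day 4 has {7, 2, 1} and shift 2 has {7, 6, 3, 2, 1, 5}, leaving only 4.
Day 4, shift 5: day 4 has {7, 4, 2, 1} and shift 5 has {7, 3, 2, 1, 5}, leaving only 6.
Day 4, shift 1: day 4 has {7, 6, 4, 2, 1} and shift 1 has {7, 2, 1, 5}, leaving only 3.
Day 4, shift 7: day 4 has {7, 6, 3, 4, 2, 1} and shift 7 has {7, 4, 2, 1}, leaving only 5.
Day 5, shift 3: day 5 has {7, 6, 2, 1, 5} and shift 3 has {7, 3, 2, 1, 5}, leaving only 4.
Day 2, shift 3: day 2 has {7, 3, 2, 1, 5} and shift 3 has {7, 3, 4, 2, 1, 5}, leaving only 6.
Day 2, shift 1: day 2 has {7, 6, 3, 2, 1, 5} and shift 1 has {7, 3, 2, 1, 5}, leaving only 4.
Day 7 already has {7, 2, 1, 5} and shift 1 already has {7, 3, 4, 2, 1, 5}, so day 7, shift 1 must be 6.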